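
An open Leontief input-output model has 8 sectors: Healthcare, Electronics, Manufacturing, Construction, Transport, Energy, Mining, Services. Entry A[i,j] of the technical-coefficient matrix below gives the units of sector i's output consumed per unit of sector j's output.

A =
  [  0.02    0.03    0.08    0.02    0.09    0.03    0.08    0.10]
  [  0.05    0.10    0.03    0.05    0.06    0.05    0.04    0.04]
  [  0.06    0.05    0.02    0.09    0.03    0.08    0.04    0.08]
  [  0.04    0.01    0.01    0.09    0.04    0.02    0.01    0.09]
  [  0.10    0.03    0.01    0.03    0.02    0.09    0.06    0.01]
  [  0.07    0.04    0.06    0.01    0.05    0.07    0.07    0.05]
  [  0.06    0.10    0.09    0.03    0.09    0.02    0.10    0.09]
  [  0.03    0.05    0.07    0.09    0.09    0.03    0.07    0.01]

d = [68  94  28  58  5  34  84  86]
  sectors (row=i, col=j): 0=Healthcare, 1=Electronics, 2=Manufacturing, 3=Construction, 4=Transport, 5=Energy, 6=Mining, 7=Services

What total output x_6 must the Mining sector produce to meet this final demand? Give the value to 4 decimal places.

Form M = I − A:
  [  0.98   -0.03   -0.08   -0.02   -0.09   -0.03   -0.08   -0.10]
  [ -0.05    0.90   -0.03   -0.05   -0.06   -0.05   -0.04   -0.04]
  [ -0.06   -0.05    0.98   -0.09   -0.03   -0.08   -0.04   -0.08]
  [ -0.04   -0.01   -0.01    0.91   -0.04   -0.02   -0.01   -0.09]
  [ -0.10   -0.03   -0.01   -0.03    0.98   -0.09   -0.06   -0.01]
  [ -0.07   -0.04   -0.06   -0.01   -0.05    0.93   -0.07   -0.05]
  [ -0.06   -0.10   -0.09   -0.03   -0.09   -0.02    0.90   -0.09]
  [ -0.03   -0.05   -0.07   -0.09   -0.09   -0.03   -0.07    0.99]
Leontief inverse L = M⁻¹:
  [  1.0652    0.0727    0.1176    0.0627    0.1370    0.0704    0.1295    0.1424]
  [  0.0896    1.1394    0.0627    0.0858    0.1027    0.0857    0.0821    0.0808]
  [  0.0997    0.0876    1.0571    0.1306    0.0774    0.1150    0.0850    0.1252]
  [  0.0657    0.0316    0.0331    1.1212    0.0714    0.0423    0.0385    0.1189]
  [  0.1325    0.0621    0.0443    0.0553    1.0600    0.1190    0.1010    0.0504]
  [  0.1110    0.0804    0.0983    0.0451    0.0960    1.1075    0.1182    0.0942]
  [  0.1162    0.1581    0.1384    0.0836    0.1519    0.0704    1.1626    0.1477]
  [  0.0734    0.0881    0.1013    0.1297    0.1313    0.0678    0.1125    1.0560]
Total output x = L · d:
  x_0 = 1.0652·68 + 0.0727·94 + 0.1176·28 + 0.0627·58 + 0.1370·5 + 0.0704·34 + 0.1295·84 + 0.1424·86 = 112.4055
  x_1 = 0.0896·68 + 1.1394·94 + 0.0627·28 + 0.0858·58 + 0.1027·5 + 0.0857·34 + 0.0821·84 + 0.0808·86 = 137.1983
  x_2 = 0.0997·68 + 0.0876·94 + 1.0571·28 + 0.1306·58 + 0.0774·5 + 0.1150·34 + 0.0850·84 + 0.1252·86 = 74.3946
  x_3 = 0.0657·68 + 0.0316·94 + 0.0331·28 + 1.1212·58 + 0.0714·5 + 0.0423·34 + 0.0385·84 + 0.1189·86 = 88.6496
  x_4 = 0.1325·68 + 0.0621·94 + 0.0443·28 + 0.0553·58 + 1.0600·5 + 0.1190·34 + 0.1010·84 + 0.0504·86 = 41.4551
  x_5 = 0.1110·68 + 0.0804·94 + 0.0983·28 + 0.0451·58 + 0.0960·5 + 1.1075·34 + 0.1182·84 + 0.0942·86 = 76.6373
  x_6 = 0.1162·68 + 0.1581·94 + 0.1384·28 + 0.0836·58 + 0.1519·5 + 0.0704·34 + 1.1626·84 + 0.1477·86 = 145.0010
  x_7 = 0.0734·68 + 0.0881·94 + 0.1013·28 + 0.1297·58 + 0.1313·5 + 0.0678·34 + 0.1125·84 + 1.0560·86 = 126.8670

145.0010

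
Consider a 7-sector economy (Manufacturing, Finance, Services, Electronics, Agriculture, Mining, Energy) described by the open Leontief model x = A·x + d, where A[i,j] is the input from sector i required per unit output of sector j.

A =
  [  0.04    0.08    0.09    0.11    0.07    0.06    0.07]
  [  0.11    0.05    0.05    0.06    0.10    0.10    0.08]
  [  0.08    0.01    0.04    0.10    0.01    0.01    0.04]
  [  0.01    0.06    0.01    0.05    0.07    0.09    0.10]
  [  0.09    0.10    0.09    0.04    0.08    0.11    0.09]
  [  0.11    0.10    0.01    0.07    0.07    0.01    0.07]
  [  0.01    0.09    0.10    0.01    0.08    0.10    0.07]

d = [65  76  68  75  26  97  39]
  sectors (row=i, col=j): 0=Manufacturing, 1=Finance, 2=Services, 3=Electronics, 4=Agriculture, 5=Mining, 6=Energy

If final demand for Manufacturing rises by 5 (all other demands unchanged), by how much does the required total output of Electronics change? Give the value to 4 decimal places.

0.2962

Form M = I − A:
  [  0.96   -0.08   -0.09   -0.11   -0.07   -0.06   -0.07]
  [ -0.11    0.95   -0.05   -0.06   -0.10   -0.10   -0.08]
  [ -0.08   -0.01    0.96   -0.10   -0.01   -0.01   -0.04]
  [ -0.01   -0.06   -0.01    0.95   -0.07   -0.09   -0.10]
  [ -0.09   -0.10   -0.09   -0.04    0.92   -0.11   -0.09]
  [ -0.11   -0.10   -0.01   -0.07   -0.07    0.99   -0.07]
  [ -0.01   -0.09   -0.10   -0.01   -0.08   -0.10    0.93]
Leontief inverse L = M⁻¹:
  [  1.1008    0.1461    0.1415    0.1682    0.1361    0.1277    0.1424]
  [  0.1776    1.1281    0.1113    0.1252    0.1738    0.1725    0.1585]
  [  0.1062    0.0460    1.0685    0.1339    0.0455    0.0472    0.0803]
  [  0.0592    0.1177    0.0527    1.0901    0.1255    0.1449    0.1571]
  [  0.1665    0.1806    0.1547    0.1113    1.1586    0.1862    0.1728]
  [  0.1624    0.1623    0.0629    0.1221    0.1337    1.0767    0.1360]
  [  0.0729    0.1500    0.1478    0.0627    0.1386    0.1565    1.1319]
Total output x = L · d:
  x_0 = 1.1008·65 + 0.1461·76 + 0.1415·68 + 0.1682·75 + 0.1361·26 + 0.1277·97 + 0.1424·39 = 126.3673
  x_1 = 0.1776·65 + 1.1281·76 + 0.1113·68 + 0.1252·75 + 0.1738·26 + 0.1725·97 + 0.1585·39 = 141.6739
  x_2 = 0.1062·65 + 0.0460·76 + 1.0685·68 + 0.1339·75 + 0.0455·26 + 0.0472·97 + 0.0803·39 = 101.9966
  x_3 = 0.0592·65 + 0.1177·76 + 0.0527·68 + 1.0901·75 + 0.1255·26 + 0.1449·97 + 0.1571·39 = 121.5887
  x_4 = 0.1665·65 + 0.1806·76 + 0.1547·68 + 0.1113·75 + 1.1586·26 + 0.1862·97 + 0.1728·39 = 98.3451
  x_5 = 0.1624·65 + 0.1623·76 + 0.0629·68 + 0.1221·75 + 0.1337·26 + 1.0767·97 + 0.1360·39 = 149.5460
  x_6 = 0.0729·65 + 0.1500·76 + 0.1478·68 + 0.0627·75 + 0.1386·26 + 0.1565·97 + 1.1319·39 = 93.8194
Δx_3 = L[3,0] · Δd_0 = 0.0592 · 5 = 0.2962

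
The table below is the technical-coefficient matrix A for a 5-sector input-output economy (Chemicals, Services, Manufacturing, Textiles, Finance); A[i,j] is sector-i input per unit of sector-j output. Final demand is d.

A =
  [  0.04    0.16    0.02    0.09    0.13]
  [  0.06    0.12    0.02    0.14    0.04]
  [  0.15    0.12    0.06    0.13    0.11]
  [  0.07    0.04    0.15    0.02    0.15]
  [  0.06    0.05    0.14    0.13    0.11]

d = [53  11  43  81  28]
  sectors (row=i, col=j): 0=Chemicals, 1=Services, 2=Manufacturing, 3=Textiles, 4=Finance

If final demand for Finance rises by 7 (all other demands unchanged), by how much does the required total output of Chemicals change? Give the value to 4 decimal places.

Form M = I − A:
  [  0.96   -0.16   -0.02   -0.09   -0.13]
  [ -0.06    0.88   -0.02   -0.14   -0.04]
  [ -0.15   -0.12    0.94   -0.13   -0.11]
  [ -0.07   -0.04   -0.15    0.98   -0.15]
  [ -0.06   -0.05   -0.14   -0.13    0.89]
Leontief inverse L = M⁻¹:
  [  1.0955    0.2309    0.0872    0.1731    0.2103]
  [  0.1078    1.1821    0.0768    0.2039    0.1127]
  [  0.2234    0.2199    1.1437    0.2333    0.2232]
  [  0.1375    0.1189    0.2184    1.1108    0.2396]
  [  0.1351    0.1339    0.2220    0.2221    1.2142]
Total output x = L · d:
  x_0 = 1.0955·53 + 0.2309·11 + 0.0872·43 + 0.1731·81 + 0.2103·28 = 84.2543
  x_1 = 0.1078·53 + 1.1821·11 + 0.0768·43 + 0.2039·81 + 0.1127·28 = 41.6904
  x_2 = 0.2234·53 + 0.2199·11 + 1.1437·43 + 0.2333·81 + 0.2232·28 = 88.5815
  x_3 = 0.1375·53 + 0.1189·11 + 0.2184·43 + 1.1108·81 + 0.2396·28 = 114.6711
  x_4 = 0.1351·53 + 0.1339·11 + 0.2220·43 + 0.2221·81 + 1.2142·28 = 70.1668
Δx_0 = L[0,4] · Δd_4 = 0.2103 · 7 = 1.4723

1.4723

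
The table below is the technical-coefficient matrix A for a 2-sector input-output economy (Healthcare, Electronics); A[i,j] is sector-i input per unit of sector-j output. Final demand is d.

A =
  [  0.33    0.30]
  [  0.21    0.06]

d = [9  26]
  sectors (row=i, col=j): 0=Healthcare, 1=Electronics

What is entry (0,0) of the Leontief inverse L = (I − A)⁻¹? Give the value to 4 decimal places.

L[0,0] = 1.6584

Form M = I − A:
  [  0.67   -0.30]
  [ -0.21    0.94]
Leontief inverse L = M⁻¹:
  [  1.6584    0.5293]
  [  0.3705    1.1821]
Total output x = L · d:
  x_0 = 1.6584·9 + 0.5293·26 = 28.6874
  x_1 = 0.3705·9 + 1.1821·26 = 34.0685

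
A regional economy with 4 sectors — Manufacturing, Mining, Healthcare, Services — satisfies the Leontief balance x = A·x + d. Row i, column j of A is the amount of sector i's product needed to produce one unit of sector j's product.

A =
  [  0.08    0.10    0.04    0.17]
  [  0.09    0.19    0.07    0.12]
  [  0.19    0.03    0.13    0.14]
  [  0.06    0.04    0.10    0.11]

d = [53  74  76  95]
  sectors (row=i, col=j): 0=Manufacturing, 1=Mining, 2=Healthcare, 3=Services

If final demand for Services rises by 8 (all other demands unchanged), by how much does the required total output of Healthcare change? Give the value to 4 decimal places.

2.0226

Form M = I − A:
  [  0.92   -0.10   -0.04   -0.17]
  [ -0.09    0.81   -0.07   -0.12]
  [ -0.19   -0.03    0.87   -0.14]
  [ -0.06   -0.04   -0.10    0.89]
Leontief inverse L = M⁻¹:
  [  1.1382    0.1565    0.0940    0.2533]
  [  0.1671    1.2713    0.1358    0.2247]
  [  0.2728    0.0905    1.1983    0.2528]
  [  0.1149    0.0779    0.1471    1.1792]
Total output x = L · d:
  x_0 = 1.1382·53 + 0.1565·74 + 0.0940·76 + 0.2533·95 = 103.1180
  x_1 = 0.1671·53 + 1.2713·74 + 0.1358·76 + 0.2247·95 = 134.5979
  x_2 = 0.2728·53 + 0.0905·74 + 1.1983·76 + 0.2528·95 = 136.2501
  x_3 = 0.1149·53 + 0.0779·74 + 0.1471·76 + 1.1792·95 = 135.0517
Δx_2 = L[2,3] · Δd_3 = 0.2528 · 8 = 2.0226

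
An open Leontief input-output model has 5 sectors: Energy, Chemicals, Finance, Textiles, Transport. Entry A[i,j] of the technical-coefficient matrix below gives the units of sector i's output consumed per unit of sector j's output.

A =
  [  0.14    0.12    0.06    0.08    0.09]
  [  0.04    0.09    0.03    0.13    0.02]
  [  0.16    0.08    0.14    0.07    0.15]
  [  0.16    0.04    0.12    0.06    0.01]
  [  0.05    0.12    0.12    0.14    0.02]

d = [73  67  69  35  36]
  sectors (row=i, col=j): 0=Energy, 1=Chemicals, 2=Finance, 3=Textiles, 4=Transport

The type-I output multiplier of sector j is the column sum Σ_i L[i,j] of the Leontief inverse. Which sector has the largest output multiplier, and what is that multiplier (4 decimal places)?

Energy (2.0244)

Form M = I − A:
  [  0.86   -0.12   -0.06   -0.08   -0.09]
  [ -0.04    0.91   -0.03   -0.13   -0.02]
  [ -0.16   -0.08    0.86   -0.07   -0.15]
  [ -0.16   -0.04   -0.12    0.94   -0.01]
  [ -0.05   -0.12   -0.12   -0.14    0.98]
Leontief inverse L = M⁻¹:
  [  1.2360    0.2006    0.1356    0.1639    0.1400]
  [  0.1031    1.1333    0.0781    0.1782    0.0464]
  [  0.2857    0.1841    1.2447    0.1756    0.2223]
  [  0.2528    0.1079    0.1874    1.1240    0.0656]
  [  0.1468    0.1870    0.1957    0.2123    1.0698]
Total output x = L · d:
  x_0 = 1.2360·73 + 0.2006·67 + 0.1356·69 + 0.1639·35 + 0.1400·36 = 123.8023
  x_1 = 0.1031·73 + 1.1333·67 + 0.0781·69 + 0.1782·35 + 0.0464·36 = 96.7504
  x_2 = 0.2857·73 + 0.1841·67 + 1.2447·69 + 0.1756·35 + 0.2223·36 = 133.2242
  x_3 = 0.2528·73 + 0.1079·67 + 0.1874·69 + 1.1240·35 + 0.0656·36 = 80.3108
  x_4 = 0.1468·73 + 0.1870·67 + 0.1957·69 + 0.2123·35 + 1.0698·36 = 82.6843
Output multipliers (column sums of L):
  Energy: 2.0244
  Chemicals: 1.8128
  Finance: 1.8414
  Textiles: 1.8539
  Transport: 1.5441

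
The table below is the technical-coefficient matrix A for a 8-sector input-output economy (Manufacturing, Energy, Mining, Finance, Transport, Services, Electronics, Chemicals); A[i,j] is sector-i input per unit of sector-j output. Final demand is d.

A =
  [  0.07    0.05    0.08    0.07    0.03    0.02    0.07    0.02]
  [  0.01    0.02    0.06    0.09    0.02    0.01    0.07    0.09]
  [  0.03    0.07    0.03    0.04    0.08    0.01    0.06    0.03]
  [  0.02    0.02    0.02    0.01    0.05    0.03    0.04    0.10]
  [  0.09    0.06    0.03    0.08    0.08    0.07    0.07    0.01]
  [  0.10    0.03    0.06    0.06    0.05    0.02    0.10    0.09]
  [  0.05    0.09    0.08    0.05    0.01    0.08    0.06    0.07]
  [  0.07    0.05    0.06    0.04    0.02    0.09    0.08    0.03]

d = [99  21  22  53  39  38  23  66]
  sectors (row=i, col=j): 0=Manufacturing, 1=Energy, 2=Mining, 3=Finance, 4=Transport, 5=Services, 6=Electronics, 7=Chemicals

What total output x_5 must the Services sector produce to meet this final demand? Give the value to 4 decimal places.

80.3398

Form M = I − A:
  [  0.93   -0.05   -0.08   -0.07   -0.03   -0.02   -0.07   -0.02]
  [ -0.01    0.98   -0.06   -0.09   -0.02   -0.01   -0.07   -0.09]
  [ -0.03   -0.07    0.97   -0.04   -0.08   -0.01   -0.06   -0.03]
  [ -0.02   -0.02   -0.02    0.99   -0.05   -0.03   -0.04   -0.10]
  [ -0.09   -0.06   -0.03   -0.08    0.92   -0.07   -0.07   -0.01]
  [ -0.10   -0.03   -0.06   -0.06   -0.05    0.98   -0.10   -0.09]
  [ -0.05   -0.09   -0.08   -0.05   -0.01   -0.08    0.94   -0.07]
  [ -0.07   -0.05   -0.06   -0.04   -0.02   -0.09   -0.08    0.97]
Leontief inverse L = M⁻¹:
  [  1.1035    0.0853    0.1163    0.1062    0.0588    0.0468    0.1148    0.0584]
  [  0.0409    1.0520    0.0916    0.1189    0.0447    0.0399    0.1106    0.1257]
  [  0.0611    0.1004    1.0614    0.0746    0.1050    0.0368    0.1000    0.0628]
  [  0.0508    0.0466    0.0482    1.0379    0.0699    0.0565    0.0764    0.1253]
  [  0.1365    0.1010    0.0751    0.1270    1.1153    0.1038    0.1269    0.0579]
  [  0.1474    0.0765    0.1087    0.1063    0.0840    1.0599    0.1586    0.1351]
  [  0.0928    0.1305    0.1256    0.0951    0.0428    0.1127    1.1178    0.1193]
  [  0.1118    0.0885    0.1027    0.0815    0.0502    0.1198    0.1329    1.0742]
Total output x = L · d:
  x_0 = 1.1035·99 + 0.0853·21 + 0.1163·22 + 0.1062·53 + 0.0588·39 + 0.0468·38 + 0.1148·23 + 0.0584·66 = 129.7950
  x_1 = 0.0409·99 + 1.0520·21 + 0.0916·22 + 0.1189·53 + 0.0447·39 + 0.0399·38 + 0.1106·23 + 0.1257·66 = 48.5545
  x_2 = 0.0611·99 + 0.1004·21 + 1.0614·22 + 0.0746·53 + 0.1050·39 + 0.0368·38 + 0.1000·23 + 0.0628·66 = 47.4085
  x_3 = 0.0508·99 + 0.0466·21 + 0.0482·22 + 1.0379·53 + 0.0699·39 + 0.0565·38 + 0.0764·23 + 0.1253·66 = 76.9730
  x_4 = 0.1365·99 + 0.1010·21 + 0.0751·22 + 0.1270·53 + 1.1153·39 + 0.1038·38 + 0.1269·23 + 0.0579·66 = 78.2032
  x_5 = 0.1474·99 + 0.0765·21 + 0.1087·22 + 0.1063·53 + 0.0840·39 + 1.0599·38 + 0.1586·23 + 0.1351·66 = 80.3398
  x_6 = 0.0928·99 + 0.1305·21 + 0.1256·22 + 0.0951·53 + 0.0428·39 + 0.1127·38 + 1.1178·23 + 0.1193·66 = 59.2641
  x_7 = 0.1118·99 + 0.0885·21 + 0.1027·22 + 0.0815·53 + 0.0502·39 + 0.1198·38 + 0.1329·23 + 1.0742·66 = 99.9717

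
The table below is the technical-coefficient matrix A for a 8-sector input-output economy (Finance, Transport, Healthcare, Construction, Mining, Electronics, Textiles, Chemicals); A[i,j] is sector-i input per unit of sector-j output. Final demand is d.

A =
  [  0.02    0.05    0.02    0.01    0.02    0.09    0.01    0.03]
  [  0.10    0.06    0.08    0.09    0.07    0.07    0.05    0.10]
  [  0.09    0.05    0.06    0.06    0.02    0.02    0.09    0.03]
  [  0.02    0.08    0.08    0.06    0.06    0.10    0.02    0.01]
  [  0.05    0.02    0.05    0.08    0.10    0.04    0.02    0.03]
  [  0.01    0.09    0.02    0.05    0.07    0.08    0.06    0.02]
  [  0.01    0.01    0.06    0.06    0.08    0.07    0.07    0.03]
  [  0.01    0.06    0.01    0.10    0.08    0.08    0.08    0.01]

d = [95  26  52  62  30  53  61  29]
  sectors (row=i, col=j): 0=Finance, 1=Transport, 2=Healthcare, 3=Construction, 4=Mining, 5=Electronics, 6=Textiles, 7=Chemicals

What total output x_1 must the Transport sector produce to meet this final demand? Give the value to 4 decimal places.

Form M = I − A:
  [  0.98   -0.05   -0.02   -0.01   -0.02   -0.09   -0.01   -0.03]
  [ -0.10    0.94   -0.08   -0.09   -0.07   -0.07   -0.05   -0.10]
  [ -0.09   -0.05    0.94   -0.06   -0.02   -0.02   -0.09   -0.03]
  [ -0.02   -0.08   -0.08    0.94   -0.06   -0.10   -0.02   -0.01]
  [ -0.05   -0.02   -0.05   -0.08    0.90   -0.04   -0.02   -0.03]
  [ -0.01   -0.09   -0.02   -0.05   -0.07    0.92   -0.06   -0.02]
  [ -0.01   -0.01   -0.06   -0.06   -0.08   -0.07    0.93   -0.03]
  [ -0.01   -0.06   -0.01   -0.10   -0.08   -0.08   -0.08    0.99]
Leontief inverse L = M⁻¹:
  [  1.0371    0.0764    0.0396    0.0384    0.0488    0.1209    0.0327    0.0456]
  [  0.1399    1.1177    0.1295    0.1565    0.1353    0.1437    0.1011    0.1327]
  [  0.1171    0.0859    1.0956    0.1020    0.0617    0.0697    0.1245    0.0535]
  [  0.0541    0.1232    0.1190    1.1085    0.1074    0.1500    0.0577    0.0369]
  [  0.0758    0.0548    0.0828    0.1214    1.1423    0.0842    0.0486    0.0494]
  [  0.0393    0.1279    0.0569    0.0974    0.1188    1.1287    0.0942    0.0461]
  [  0.0344    0.0439    0.0932    0.1028    0.1244    0.1135    1.1034    0.0488]
  [  0.0377    0.1001    0.0501    0.1489    0.1321    0.1330    0.1143    1.0345]
Total output x = L · d:
  x_0 = 1.0371·95 + 0.0764·26 + 0.0396·52 + 0.0384·62 + 0.0488·30 + 0.1209·53 + 0.0327·61 + 0.0456·29 = 116.1435
  x_1 = 0.1399·95 + 1.1177·26 + 0.1295·52 + 0.1565·62 + 0.1353·30 + 0.1437·53 + 0.1011·61 + 0.1327·29 = 80.4753
  x_2 = 0.1171·95 + 0.0859·26 + 1.0956·52 + 0.1020·62 + 0.0617·30 + 0.0697·53 + 0.1245·61 + 0.0535·29 = 91.3500
  x_3 = 0.0541·95 + 0.1232·26 + 0.1190·52 + 1.1085·62 + 0.1074·30 + 0.1500·53 + 0.0577·61 + 0.0369·29 = 99.0194
  x_4 = 0.0758·95 + 0.0548·26 + 0.0828·52 + 0.1214·62 + 1.1423·30 + 0.0842·53 + 0.0486·61 + 0.0494·29 = 63.5873
  x_5 = 0.0393·95 + 0.1279·26 + 0.0569·52 + 0.0974·62 + 0.1188·30 + 1.1287·53 + 0.0942·61 + 0.0461·29 = 86.5209
  x_6 = 0.0344·95 + 0.0439·26 + 0.0932·52 + 0.1028·62 + 0.1244·30 + 0.1135·53 + 1.1034·61 + 0.0488·29 = 94.0988
  x_7 = 0.0377·95 + 0.1001·26 + 0.0501·52 + 0.1489·62 + 0.1321·30 + 0.1330·53 + 0.1143·61 + 1.0345·29 = 66.0020

80.4753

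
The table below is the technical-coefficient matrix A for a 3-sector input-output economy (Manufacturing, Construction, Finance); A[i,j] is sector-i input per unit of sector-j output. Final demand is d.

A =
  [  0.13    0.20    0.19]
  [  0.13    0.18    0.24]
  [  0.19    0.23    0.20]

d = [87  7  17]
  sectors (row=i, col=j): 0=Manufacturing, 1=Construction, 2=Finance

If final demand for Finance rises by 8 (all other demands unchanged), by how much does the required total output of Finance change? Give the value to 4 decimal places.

Form M = I − A:
  [  0.87   -0.20   -0.19]
  [ -0.13    0.82   -0.24]
  [ -0.19   -0.23    0.80]
Leontief inverse L = M⁻¹:
  [  1.3132    0.4453    0.4455]
  [  0.3270    1.4424    0.5104]
  [  0.4059    0.5204    1.5025]
Total output x = L · d:
  x_0 = 1.3132·87 + 0.4453·7 + 0.4455·17 = 124.9420
  x_1 = 0.3270·87 + 1.4424·7 + 0.5104·17 = 47.2226
  x_2 = 0.4059·87 + 0.5204·7 + 1.5025·17 = 64.5002
Δx_2 = L[2,2] · Δd_2 = 1.5025 · 8 = 12.0203

12.0203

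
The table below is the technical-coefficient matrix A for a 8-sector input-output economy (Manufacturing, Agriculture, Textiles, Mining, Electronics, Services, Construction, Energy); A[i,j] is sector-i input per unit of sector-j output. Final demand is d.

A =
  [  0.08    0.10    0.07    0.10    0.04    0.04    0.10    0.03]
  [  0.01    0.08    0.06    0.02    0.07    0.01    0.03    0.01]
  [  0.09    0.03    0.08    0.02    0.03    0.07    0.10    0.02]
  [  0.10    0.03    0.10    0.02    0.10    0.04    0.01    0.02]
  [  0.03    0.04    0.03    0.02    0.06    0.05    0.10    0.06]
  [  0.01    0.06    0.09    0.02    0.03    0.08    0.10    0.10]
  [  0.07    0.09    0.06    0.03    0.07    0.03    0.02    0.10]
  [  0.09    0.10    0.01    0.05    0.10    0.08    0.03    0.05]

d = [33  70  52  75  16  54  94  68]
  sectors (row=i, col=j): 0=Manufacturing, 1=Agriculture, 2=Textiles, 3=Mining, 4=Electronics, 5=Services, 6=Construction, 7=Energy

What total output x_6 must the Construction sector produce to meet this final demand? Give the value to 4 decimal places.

140.4269

Form M = I − A:
  [  0.92   -0.10   -0.07   -0.10   -0.04   -0.04   -0.10   -0.03]
  [ -0.01    0.92   -0.06   -0.02   -0.07   -0.01   -0.03   -0.01]
  [ -0.09   -0.03    0.92   -0.02   -0.03   -0.07   -0.10   -0.02]
  [ -0.10   -0.03   -0.10    0.98   -0.10   -0.04   -0.01   -0.02]
  [ -0.03   -0.04   -0.03   -0.02    0.94   -0.05   -0.10   -0.06]
  [ -0.01   -0.06   -0.09   -0.02   -0.03    0.92   -0.10   -0.10]
  [ -0.07   -0.09   -0.06   -0.03   -0.07   -0.03    0.98   -0.10]
  [ -0.09   -0.10   -0.01   -0.05   -0.10   -0.08   -0.03    0.95]
Leontief inverse L = M⁻¹:
  [  1.1403    0.1664    0.1350    0.1350    0.1021    0.0848    0.1580    0.0754]
  [  0.0360    1.1108    0.0897    0.0344    0.0997    0.0321    0.0616    0.0316]
  [  0.1387    0.0860    1.1325    0.0507    0.0755    0.1099    0.1537    0.0627]
  [  0.1453    0.0786    0.1475    1.0492    0.1417    0.0787    0.0672    0.0549]
  [  0.0701    0.0895    0.0706    0.0441    1.1042    0.0846    0.1419    0.0991]
  [  0.0616    0.1210    0.1424    0.0486    0.0843    1.1263    0.1530    0.1472]
  [  0.1186    0.1482    0.1077    0.0611    0.1227    0.0712    1.0726    0.1370]
  [  0.1372    0.1620    0.0647    0.0828    0.1556    0.1227    0.0883    1.0938]
Total output x = L · d:
  x_0 = 1.1403·33 + 0.1664·70 + 0.1350·52 + 0.1350·75 + 0.1021·16 + 0.0848·54 + 0.1580·94 + 0.0754·68 = 92.6169
  x_1 = 0.0360·33 + 1.1108·70 + 0.0897·52 + 0.0344·75 + 0.0997·16 + 0.0321·54 + 0.0616·94 + 0.0316·68 = 97.4531
  x_2 = 0.1387·33 + 0.0860·70 + 1.1325·52 + 0.0507·75 + 0.0755·16 + 0.1099·54 + 0.1537·94 + 0.0627·68 = 99.1470
  x_3 = 0.1453·33 + 0.0786·70 + 0.1475·52 + 1.0492·75 + 0.1417·16 + 0.0787·54 + 0.0672·94 + 0.0549·68 = 113.2253
  x_4 = 0.0701·33 + 0.0895·70 + 0.0706·52 + 0.0441·75 + 1.1042·16 + 0.0846·54 + 0.1419·94 + 0.0991·68 = 57.8708
  x_5 = 0.0616·33 + 0.1210·70 + 0.1424·52 + 0.0486·75 + 0.0843·16 + 1.1263·54 + 0.1530·94 + 0.1472·68 = 108.1135
  x_6 = 0.1186·33 + 0.1482·70 + 0.1077·52 + 0.0611·75 + 0.1227·16 + 0.0712·54 + 1.0726·94 + 0.1370·68 = 140.4269
  x_7 = 0.1372·33 + 0.1620·70 + 0.0647·52 + 0.0828·75 + 0.1556·16 + 0.1227·54 + 0.0883·94 + 1.0938·68 = 117.2448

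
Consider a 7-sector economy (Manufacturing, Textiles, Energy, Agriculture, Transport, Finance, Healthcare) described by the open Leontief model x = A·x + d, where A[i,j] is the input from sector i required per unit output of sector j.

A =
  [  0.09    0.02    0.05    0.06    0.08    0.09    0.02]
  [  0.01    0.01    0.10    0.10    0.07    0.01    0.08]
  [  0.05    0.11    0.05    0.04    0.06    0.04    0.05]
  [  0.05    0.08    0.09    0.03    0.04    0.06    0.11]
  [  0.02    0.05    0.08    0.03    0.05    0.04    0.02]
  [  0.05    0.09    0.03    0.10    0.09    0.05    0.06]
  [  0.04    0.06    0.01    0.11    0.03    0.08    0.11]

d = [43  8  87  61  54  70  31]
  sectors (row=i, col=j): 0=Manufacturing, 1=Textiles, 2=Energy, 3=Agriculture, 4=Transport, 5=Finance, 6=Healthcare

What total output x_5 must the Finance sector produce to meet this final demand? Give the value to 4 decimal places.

Form M = I − A:
  [  0.91   -0.02   -0.05   -0.06   -0.08   -0.09   -0.02]
  [ -0.01    0.99   -0.10   -0.10   -0.07   -0.01   -0.08]
  [ -0.05   -0.11    0.95   -0.04   -0.06   -0.04   -0.05]
  [ -0.05   -0.08   -0.09    0.97   -0.04   -0.06   -0.11]
  [ -0.02   -0.05   -0.08   -0.03    0.95   -0.04   -0.02]
  [ -0.05   -0.09   -0.03   -0.10   -0.09    0.95   -0.06]
  [ -0.04   -0.06   -0.01   -0.11   -0.03   -0.08    0.89]
Leontief inverse L = M⁻¹:
  [  1.1226    0.0626    0.0905    0.1034    0.1232    0.1276    0.0601]
  [  0.0370    1.0542    0.1375    0.1386    0.1035    0.0441    0.1257]
  [  0.0767    0.1472    1.0920    0.0862    0.0997    0.0724    0.0941]
  [  0.0830    0.1276    0.1328    1.0863    0.0852    0.1008    0.1638]
  [  0.0396    0.0812    0.1098    0.0609    1.0790    0.0627    0.0504]
  [  0.0821    0.1356    0.0800    0.1518    0.1352    1.0901    0.1138]
  [  0.0728    0.1062    0.0529    0.1649    0.0727    0.1221    1.1680]
Total output x = L · d:
  x_0 = 1.1226·43 + 0.0626·8 + 0.0905·87 + 0.1034·61 + 0.1232·54 + 0.1276·70 + 0.0601·31 = 80.4005
  x_1 = 0.0370·43 + 1.0542·8 + 0.1375·87 + 0.1386·61 + 0.1035·54 + 0.0441·70 + 0.1257·31 = 43.0120
  x_2 = 0.0767·43 + 0.1472·8 + 1.0920·87 + 0.0862·61 + 0.0997·54 + 0.0724·70 + 0.0941·31 = 118.0970
  x_3 = 0.0830·43 + 0.1276·8 + 0.1328·87 + 1.0863·61 + 0.0852·54 + 0.1008·70 + 0.1638·31 = 99.1411
  x_4 = 0.0396·43 + 0.0812·8 + 0.1098·87 + 0.0609·61 + 1.0790·54 + 0.0627·70 + 0.0504·31 = 79.8378
  x_5 = 0.0821·43 + 0.1356·8 + 0.0800·87 + 0.1518·61 + 0.1352·54 + 1.0901·70 + 0.1138·31 = 107.9714
  x_6 = 0.0728·43 + 0.1062·8 + 0.0529·87 + 0.1649·61 + 0.0727·54 + 0.1221·70 + 1.1680·31 = 67.3214

107.9714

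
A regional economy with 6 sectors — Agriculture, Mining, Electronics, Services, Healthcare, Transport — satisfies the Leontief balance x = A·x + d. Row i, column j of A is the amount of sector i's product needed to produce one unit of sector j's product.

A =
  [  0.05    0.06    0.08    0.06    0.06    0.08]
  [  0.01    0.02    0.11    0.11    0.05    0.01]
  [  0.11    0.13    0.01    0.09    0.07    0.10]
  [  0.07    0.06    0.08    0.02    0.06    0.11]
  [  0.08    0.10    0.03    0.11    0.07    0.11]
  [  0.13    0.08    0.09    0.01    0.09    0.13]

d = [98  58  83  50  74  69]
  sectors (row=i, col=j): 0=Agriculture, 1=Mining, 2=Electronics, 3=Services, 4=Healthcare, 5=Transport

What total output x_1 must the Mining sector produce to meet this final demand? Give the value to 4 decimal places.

Form M = I − A:
  [  0.95   -0.06   -0.08   -0.06   -0.06   -0.08]
  [ -0.01    0.98   -0.11   -0.11   -0.05   -0.01]
  [ -0.11   -0.13    0.99   -0.09   -0.07   -0.10]
  [ -0.07   -0.06   -0.08    0.98   -0.06   -0.11]
  [ -0.08   -0.10   -0.03   -0.11    0.93   -0.11]
  [ -0.13   -0.08   -0.09   -0.01   -0.09    0.87]
Leontief inverse L = M⁻¹:
  [  1.1052    0.1138    0.1269    0.1057    0.1078    0.1445]
  [  0.0546    1.0658    0.1431    0.1465    0.0872    0.0633]
  [  0.1726    0.1900    1.0770    0.1471    0.1290    0.1768]
  [  0.1283    0.1160    0.1289    1.0673    0.1102    0.1768]
  [  0.1459    0.1623    0.0946    0.1646    1.1295    0.1898]
  [  0.2046    0.1528    0.1548    0.0738    0.1556    1.2168]
Total output x = L · d:
  x_0 = 1.1052·98 + 0.1138·58 + 0.1269·83 + 0.1057·50 + 0.1078·74 + 0.1445·69 = 148.6623
  x_1 = 0.0546·98 + 1.0658·58 + 0.1431·83 + 0.1465·50 + 0.0872·74 + 0.0633·69 = 97.1784
  x_2 = 0.1726·98 + 0.1900·58 + 1.0770·83 + 0.1471·50 + 0.1290·74 + 0.1768·69 = 146.4290
  x_3 = 0.1283·98 + 0.1160·58 + 0.1289·83 + 1.0673·50 + 0.1102·74 + 0.1768·69 = 103.7145
  x_4 = 0.1459·98 + 0.1623·58 + 0.0946·83 + 0.1646·50 + 1.1295·74 + 0.1898·69 = 136.4658
  x_5 = 0.2046·98 + 0.1528·58 + 0.1548·83 + 0.0738·50 + 0.1556·74 + 1.2168·69 = 140.9173

97.1784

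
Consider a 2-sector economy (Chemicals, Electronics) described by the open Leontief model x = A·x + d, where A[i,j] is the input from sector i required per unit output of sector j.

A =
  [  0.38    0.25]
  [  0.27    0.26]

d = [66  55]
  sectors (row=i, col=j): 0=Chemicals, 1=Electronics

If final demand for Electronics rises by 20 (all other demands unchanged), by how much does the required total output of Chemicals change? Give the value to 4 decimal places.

12.7779

Form M = I − A:
  [  0.62   -0.25]
  [ -0.27    0.74]
Leontief inverse L = M⁻¹:
  [  1.8911    0.6389]
  [  0.6900    1.5845]
Total output x = L · d:
  x_0 = 1.8911·66 + 0.6389·55 = 159.9540
  x_1 = 0.6900·66 + 1.5845·55 = 132.6859
Δx_0 = L[0,1] · Δd_1 = 0.6389 · 20 = 12.7779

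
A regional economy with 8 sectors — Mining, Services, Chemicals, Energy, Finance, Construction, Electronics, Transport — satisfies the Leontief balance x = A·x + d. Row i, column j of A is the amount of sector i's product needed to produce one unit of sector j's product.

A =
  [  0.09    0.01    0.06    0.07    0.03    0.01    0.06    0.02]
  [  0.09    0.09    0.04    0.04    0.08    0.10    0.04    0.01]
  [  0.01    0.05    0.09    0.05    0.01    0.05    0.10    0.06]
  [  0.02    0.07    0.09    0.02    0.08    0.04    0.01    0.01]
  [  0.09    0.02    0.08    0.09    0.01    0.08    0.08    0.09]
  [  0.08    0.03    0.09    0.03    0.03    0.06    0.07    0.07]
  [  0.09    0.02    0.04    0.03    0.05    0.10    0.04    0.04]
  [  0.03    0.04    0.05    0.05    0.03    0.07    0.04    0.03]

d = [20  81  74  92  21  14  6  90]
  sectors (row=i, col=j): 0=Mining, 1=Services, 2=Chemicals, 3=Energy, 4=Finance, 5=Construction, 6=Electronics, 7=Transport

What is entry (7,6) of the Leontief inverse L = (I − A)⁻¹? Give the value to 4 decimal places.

L[7,6] = 0.0732

Form M = I − A:
  [  0.91   -0.01   -0.06   -0.07   -0.03   -0.01   -0.06   -0.02]
  [ -0.09    0.91   -0.04   -0.04   -0.08   -0.10   -0.04   -0.01]
  [ -0.01   -0.05    0.91   -0.05   -0.01   -0.05   -0.10   -0.06]
  [ -0.02   -0.07   -0.09    0.98   -0.08   -0.04   -0.01   -0.01]
  [ -0.09   -0.02   -0.08   -0.09    0.99   -0.08   -0.08   -0.09]
  [ -0.08   -0.03   -0.09   -0.03   -0.03    0.94   -0.07   -0.07]
  [ -0.09   -0.02   -0.04   -0.03   -0.05   -0.10    0.96   -0.04]
  [ -0.03   -0.04   -0.05   -0.05   -0.03   -0.07   -0.04    0.97]
Leontief inverse L = M⁻¹:
  [  1.1248    0.0319    0.1005    0.0979    0.0528    0.0424    0.0924    0.0425]
  [  0.1491    1.1238    0.0989    0.0818    0.1135    0.1526    0.0898    0.0469]
  [  0.0515    0.0804    1.1380    0.0804    0.0388    0.0979    0.1400    0.0895]
  [  0.0571    0.0963    0.1329    1.0504    0.1017    0.0793    0.0482    0.0384]
  [  0.1418    0.0551    0.1422    0.1300    1.0451    0.1325    0.1293    0.1255]
  [  0.1268    0.0592    0.1429    0.0668    0.0580    1.1068    0.1158    0.1028]
  [  0.1358    0.0445    0.0891    0.0640    0.0748    0.1403    1.0814    0.0711]
  [  0.0657    0.0642    0.0911    0.0762    0.0532    0.1065    0.0732    1.0550]
Total output x = L · d:
  x_0 = 1.1248·20 + 0.0319·81 + 0.1005·74 + 0.0979·92 + 0.0528·21 + 0.0424·14 + 0.0924·6 + 0.0425·90 = 47.6032
  x_1 = 0.1491·20 + 1.1238·81 + 0.0989·74 + 0.0818·92 + 0.1135·21 + 0.1526·14 + 0.0898·6 + 0.0469·90 = 118.1361
  x_2 = 0.0515·20 + 0.0804·81 + 1.1380·74 + 0.0804·92 + 0.0388·21 + 0.0979·14 + 0.1400·6 + 0.0895·90 = 110.2335
  x_3 = 0.0571·20 + 0.0963·81 + 0.1329·74 + 1.0504·92 + 0.1017·21 + 0.0793·14 + 0.0482·6 + 0.0384·90 = 122.4061
  x_4 = 0.1418·20 + 0.0551·81 + 0.1422·74 + 0.1300·92 + 1.0451·21 + 0.1325·14 + 0.1293·6 + 0.1255·90 = 65.6560
  x_5 = 0.1268·20 + 0.0592·81 + 0.1429·74 + 0.0668·92 + 0.0580·21 + 1.1068·14 + 0.1158·6 + 0.1028·90 = 50.7010
  x_6 = 0.1358·20 + 0.0445·81 + 0.0891·74 + 0.0640·92 + 0.0748·21 + 0.1403·14 + 1.0814·6 + 0.0711·90 = 35.2207
  x_7 = 0.0657·20 + 0.0642·81 + 0.0911·74 + 0.0762·92 + 0.0532·21 + 0.1065·14 + 0.0732·6 + 1.0550·90 = 118.2609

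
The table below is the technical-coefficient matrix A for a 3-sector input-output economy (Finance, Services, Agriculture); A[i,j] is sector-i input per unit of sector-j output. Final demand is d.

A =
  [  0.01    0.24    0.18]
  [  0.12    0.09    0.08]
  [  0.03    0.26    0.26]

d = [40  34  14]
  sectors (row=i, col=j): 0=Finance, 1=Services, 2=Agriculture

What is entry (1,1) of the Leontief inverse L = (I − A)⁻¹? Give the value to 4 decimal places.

Form M = I − A:
  [  0.99   -0.24   -0.18]
  [ -0.12    0.91   -0.08]
  [ -0.03   -0.26    0.74]
Leontief inverse L = M⁻¹:
  [  1.0635    0.3657    0.2982]
  [  0.1486    1.1850    0.1643]
  [  0.0953    0.4312    1.4212]
Total output x = L · d:
  x_0 = 1.0635·40 + 0.3657·34 + 0.2982·14 = 59.1465
  x_1 = 0.1486·40 + 1.1850·34 + 0.1643·14 = 48.5353
  x_2 = 0.0953·40 + 0.4312·34 + 1.4212·14 = 38.3697

L[1,1] = 1.1850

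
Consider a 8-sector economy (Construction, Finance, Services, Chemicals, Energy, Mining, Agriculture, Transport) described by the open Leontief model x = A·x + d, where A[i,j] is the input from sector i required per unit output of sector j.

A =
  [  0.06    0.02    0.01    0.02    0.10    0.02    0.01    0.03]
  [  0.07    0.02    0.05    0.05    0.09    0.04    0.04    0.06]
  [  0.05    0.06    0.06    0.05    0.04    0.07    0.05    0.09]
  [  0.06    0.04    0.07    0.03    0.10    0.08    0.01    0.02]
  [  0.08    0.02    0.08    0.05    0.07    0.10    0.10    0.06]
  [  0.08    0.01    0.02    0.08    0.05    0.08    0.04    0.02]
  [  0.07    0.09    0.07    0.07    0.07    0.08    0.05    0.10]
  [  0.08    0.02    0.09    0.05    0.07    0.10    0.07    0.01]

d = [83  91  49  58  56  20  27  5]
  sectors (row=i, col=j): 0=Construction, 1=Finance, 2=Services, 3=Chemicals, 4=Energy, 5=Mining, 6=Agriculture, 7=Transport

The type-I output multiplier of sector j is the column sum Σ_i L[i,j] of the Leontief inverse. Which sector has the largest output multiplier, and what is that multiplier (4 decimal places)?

Energy (2.0607)

Form M = I − A:
  [  0.94   -0.02   -0.01   -0.02   -0.10   -0.02   -0.01   -0.03]
  [ -0.07    0.98   -0.05   -0.05   -0.09   -0.04   -0.04   -0.06]
  [ -0.05   -0.06    0.94   -0.05   -0.04   -0.07   -0.05   -0.09]
  [ -0.06   -0.04   -0.07    0.97   -0.10   -0.08   -0.01   -0.02]
  [ -0.08   -0.02   -0.08   -0.05    0.93   -0.10   -0.10   -0.06]
  [ -0.08   -0.01   -0.02   -0.08   -0.05    0.92   -0.04   -0.02]
  [ -0.07   -0.09   -0.07   -0.07   -0.07   -0.08    0.95   -0.10]
  [ -0.08   -0.02   -0.09   -0.05   -0.07   -0.10   -0.07    0.99]
Leontief inverse L = M⁻¹:
  [  1.0946    0.0341    0.0372    0.0432    0.1369    0.0556    0.0360    0.0526]
  [  0.1228    1.0452    0.0928    0.0872    0.1459    0.0958    0.0776    0.0959]
  [  0.1089    0.0881    1.1071    0.0930    0.1014    0.1314    0.0898    0.1290]
  [  0.1109    0.0623    0.1085    1.0670    0.1521    0.1327    0.0464    0.0551]
  [  0.1503    0.0564    0.1347    0.1025    1.1425    0.1739    0.1478    0.1100]
  [  0.1260    0.0313    0.0536    0.1125    0.1004    1.1271    0.0683    0.0486]
  [  0.1449    0.1248    0.1298    0.1239    0.1492    0.1574    1.1009    0.1497]
  [  0.1400    0.0510    0.1351    0.0950    0.1324    0.1623    0.1102    1.0541]
Total output x = L · d:
  x_0 = 1.0946·83 + 0.0341·91 + 0.0372·49 + 0.0432·58 + 0.1369·56 + 0.0556·20 + 0.0360·27 + 0.0526·5 = 108.3030
  x_1 = 0.1228·83 + 1.0452·91 + 0.0928·49 + 0.0872·58 + 0.1459·56 + 0.0958·20 + 0.0776·27 + 0.0959·5 = 127.5709
  x_2 = 0.1089·83 + 0.0881·91 + 1.1071·49 + 0.0930·58 + 0.1014·56 + 0.1314·20 + 0.0898·27 + 0.1290·5 = 88.0702
  x_3 = 0.1109·83 + 0.0623·91 + 0.1085·49 + 1.0670·58 + 0.1521·56 + 0.1327·20 + 0.0464·27 + 0.0551·5 = 94.7760
  x_4 = 0.1503·83 + 0.0564·91 + 0.1347·49 + 0.1025·58 + 1.1425·56 + 0.1739·20 + 0.1478·27 + 0.1100·5 = 102.1499
  x_5 = 0.1260·83 + 0.0313·91 + 0.0536·49 + 0.1125·58 + 0.1004·56 + 1.1271·20 + 0.0683·27 + 0.0486·5 = 52.7099
  x_6 = 0.1449·83 + 0.1248·91 + 0.1298·49 + 0.1239·58 + 0.1492·56 + 0.1574·20 + 1.1009·27 + 0.1497·5 = 78.9042
  x_7 = 0.1400·83 + 0.0510·91 + 0.1351·49 + 0.0950·58 + 0.1324·56 + 0.1623·20 + 0.1102·27 + 1.0541·5 = 47.2985
Output multipliers (column sums of L):
  Construction: 1.9986
  Finance: 1.4931
  Services: 1.7988
  Chemicals: 1.7244
  Energy: 2.0607
  Mining: 2.0362
  Agriculture: 1.6769
  Transport: 1.6949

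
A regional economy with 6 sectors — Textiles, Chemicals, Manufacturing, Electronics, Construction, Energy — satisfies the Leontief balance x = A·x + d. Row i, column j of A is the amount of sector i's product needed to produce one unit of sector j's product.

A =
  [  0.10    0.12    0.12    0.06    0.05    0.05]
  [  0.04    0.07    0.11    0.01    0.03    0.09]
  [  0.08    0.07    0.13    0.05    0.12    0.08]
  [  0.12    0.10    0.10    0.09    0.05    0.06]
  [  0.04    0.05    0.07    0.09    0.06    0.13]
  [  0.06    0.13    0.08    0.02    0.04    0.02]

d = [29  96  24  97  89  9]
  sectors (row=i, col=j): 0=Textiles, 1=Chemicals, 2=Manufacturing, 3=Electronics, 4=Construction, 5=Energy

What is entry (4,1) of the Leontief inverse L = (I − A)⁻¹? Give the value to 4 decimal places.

Form M = I − A:
  [  0.90   -0.12   -0.12   -0.06   -0.05   -0.05]
  [ -0.04    0.93   -0.11   -0.01   -0.03   -0.09]
  [ -0.08   -0.07    0.87   -0.05   -0.12   -0.08]
  [ -0.12   -0.10   -0.10    0.91   -0.05   -0.06]
  [ -0.04   -0.05   -0.07   -0.09    0.94   -0.13]
  [ -0.06   -0.13   -0.08   -0.02   -0.04    0.98]
Leontief inverse L = M⁻¹:
  [  1.1657    0.1999    0.2173    0.1041    0.1066    0.1161]
  [  0.0827    1.1257    0.1760    0.0374    0.0705    0.1336]
  [  0.1477    0.1534    1.2293    0.1003    0.1815    0.1522]
  [  0.1911    0.1857    0.2010    1.1380    0.1077    0.1272]
  [  0.0974    0.1229    0.1498    0.1295    1.1067    0.1832]
  [  0.1023    0.1829    0.1472    0.0480    0.0781    1.0677]
Total output x = L · d:
  x_0 = 1.1657·29 + 0.1999·96 + 0.2173·24 + 0.1041·97 + 0.1066·89 + 0.1161·9 = 78.8384
  x_1 = 0.0827·29 + 1.1257·96 + 0.1760·24 + 0.0374·97 + 0.0705·89 + 0.1336·9 = 125.7877
  x_2 = 0.1477·29 + 0.1534·96 + 1.2293·24 + 0.1003·97 + 0.1815·89 + 0.1522·9 = 75.7596
  x_3 = 0.1911·29 + 0.1857·96 + 0.2010·24 + 1.1380·97 + 0.1077·89 + 0.1272·9 = 149.3164
  x_4 = 0.0974·29 + 0.1229·96 + 0.1498·24 + 0.1295·97 + 1.1067·89 + 0.1832·9 = 130.9255
  x_5 = 0.1023·29 + 0.1829·96 + 0.1472·24 + 0.0480·97 + 0.0781·89 + 1.0677·9 = 45.2723

L[4,1] = 0.1229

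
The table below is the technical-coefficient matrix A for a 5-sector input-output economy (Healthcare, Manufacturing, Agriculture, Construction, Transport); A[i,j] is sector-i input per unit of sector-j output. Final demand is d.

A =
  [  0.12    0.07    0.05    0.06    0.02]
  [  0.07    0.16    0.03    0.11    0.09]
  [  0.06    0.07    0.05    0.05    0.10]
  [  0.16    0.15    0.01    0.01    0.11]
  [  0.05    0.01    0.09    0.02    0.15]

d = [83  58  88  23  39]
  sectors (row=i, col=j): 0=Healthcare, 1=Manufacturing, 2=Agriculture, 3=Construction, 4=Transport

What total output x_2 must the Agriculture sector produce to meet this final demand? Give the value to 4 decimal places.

117.7390

Form M = I − A:
  [  0.88   -0.07   -0.05   -0.06   -0.02]
  [ -0.07    0.84   -0.03   -0.11   -0.09]
  [ -0.06   -0.07    0.95   -0.05   -0.10]
  [ -0.16   -0.15   -0.01    0.99   -0.11]
  [ -0.05   -0.01   -0.09   -0.02    0.85]
Leontief inverse L = M⁻¹:
  [  1.1705    0.1202    0.0720    0.0891    0.0603]
  [  0.1395    1.2365    0.0633    0.1523    0.1614]
  [  0.1050    0.1139    1.0769    0.0765    0.1511]
  [  0.2210    0.2122    0.0455    1.0528    0.1693]
  [  0.0868    0.0387    0.1201    0.0399    1.2019]
Total output x = L · d:
  x_0 = 1.1705·83 + 0.1202·58 + 0.0720·88 + 0.0891·23 + 0.0603·39 = 114.8608
  x_1 = 0.1395·83 + 1.2365·58 + 0.0633·88 + 0.1523·23 + 0.1614·39 = 98.6625
  x_2 = 0.1050·83 + 0.1139·58 + 1.0769·88 + 0.0765·23 + 0.1511·39 = 117.7390
  x_3 = 0.2210·83 + 0.2122·58 + 0.0455·88 + 1.0528·23 + 0.1693·39 = 65.4679
  x_4 = 0.0868·83 + 0.0387·58 + 0.1201·88 + 0.0399·23 + 1.2019·39 = 67.8065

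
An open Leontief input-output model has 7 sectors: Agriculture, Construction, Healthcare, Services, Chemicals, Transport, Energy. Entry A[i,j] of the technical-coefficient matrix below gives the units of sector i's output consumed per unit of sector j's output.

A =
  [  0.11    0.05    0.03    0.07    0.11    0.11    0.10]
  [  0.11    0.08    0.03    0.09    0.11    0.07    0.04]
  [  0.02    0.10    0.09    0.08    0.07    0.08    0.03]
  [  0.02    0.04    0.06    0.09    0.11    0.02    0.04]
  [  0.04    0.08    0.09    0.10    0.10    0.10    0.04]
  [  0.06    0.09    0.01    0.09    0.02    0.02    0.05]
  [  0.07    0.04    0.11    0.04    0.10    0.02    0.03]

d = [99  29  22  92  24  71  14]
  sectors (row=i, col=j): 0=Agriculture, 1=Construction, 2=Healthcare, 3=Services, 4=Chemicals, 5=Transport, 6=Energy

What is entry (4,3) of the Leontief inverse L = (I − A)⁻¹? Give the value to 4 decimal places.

L[4,3] = 0.1862

Form M = I − A:
  [  0.89   -0.05   -0.03   -0.07   -0.11   -0.11   -0.10]
  [ -0.11    0.92   -0.03   -0.09   -0.11   -0.07   -0.04]
  [ -0.02   -0.10    0.91   -0.08   -0.07   -0.08   -0.03]
  [ -0.02   -0.04   -0.06    0.91   -0.11   -0.02   -0.04]
  [ -0.04   -0.08   -0.09   -0.10    0.90   -0.10   -0.04]
  [ -0.06   -0.09   -0.01   -0.09   -0.02    0.98   -0.05]
  [ -0.07   -0.04   -0.11   -0.04   -0.10   -0.02    0.97]
Leontief inverse L = M⁻¹:
  [  1.1777    0.1230    0.0942    0.1579    0.2066    0.1761    0.1535]
  [  0.1731    1.1482    0.0875    0.1741    0.2026    0.1347    0.0904]
  [  0.0702    0.1632    1.1410    0.1540    0.1466    0.1322    0.0685]
  [  0.0572    0.0895    0.1074    1.1505    0.1762    0.0645    0.0709]
  [  0.0975    0.1526    0.1503    0.1862    1.1893    0.1610    0.0860]
  [  0.1018    0.1309    0.0466    0.1421    0.0820    1.0579    0.0811]
  [  0.1146    0.0969    0.1607    0.1056    0.1715    0.0743    1.0670]
Total output x = L · d:
  x_0 = 1.1777·99 + 0.1230·29 + 0.0942·22 + 0.1579·92 + 0.2066·24 + 0.1761·71 + 0.1535·14 = 156.3662
  x_1 = 0.1731·99 + 1.1482·29 + 0.0875·22 + 0.1741·92 + 0.2026·24 + 0.1347·71 + 0.0904·14 = 84.0620
  x_2 = 0.0702·99 + 0.1632·29 + 1.1410·22 + 0.1540·92 + 0.1466·24 + 0.1322·71 + 0.0685·14 = 64.8130
  x_3 = 0.0572·99 + 0.0895·29 + 0.1074·22 + 1.1505·92 + 0.1762·24 + 0.0645·71 + 0.0709·14 = 126.2617
  x_4 = 0.0975·99 + 0.1526·29 + 0.1503·22 + 0.1862·92 + 1.1893·24 + 0.1610·71 + 0.0860·14 = 75.6963
  x_5 = 0.1018·99 + 0.1309·29 + 0.0466·22 + 0.1421·92 + 0.0820·24 + 1.0579·71 + 0.0811·14 = 106.1835
  x_6 = 0.1146·99 + 0.0969·29 + 0.1607·22 + 0.1056·92 + 0.1715·24 + 0.0743·71 + 1.0670·14 = 51.7333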